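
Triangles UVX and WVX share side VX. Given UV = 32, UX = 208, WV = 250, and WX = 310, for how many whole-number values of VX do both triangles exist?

63

From triangle UVX: 176 < VX < 240.
From triangle WVX: 60 < VX < 560.
Intersection: 176 < VX < 240, so integers 177 through 239: 63 values.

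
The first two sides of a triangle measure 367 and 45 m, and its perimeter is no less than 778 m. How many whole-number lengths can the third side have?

46

Triangle inequality: 322 < x < 412. Perimeter ≥ 778 gives x ≥ 778 − 367 − 45 = 366.
So 366 ≤ x < 412; integers 366 through 411: 46 values.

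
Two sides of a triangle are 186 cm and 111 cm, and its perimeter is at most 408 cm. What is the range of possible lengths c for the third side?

Triangle inequality alone gives 75 < c < 297.
The perimeter condition gives c ≤ 408 − 186 − 111 = 111.
Intersecting the two: 75 < c ≤ 111.

75 < c ≤ 111 cm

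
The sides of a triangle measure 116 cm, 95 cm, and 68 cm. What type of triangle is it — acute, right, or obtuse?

acute

Compare the square of the longest side to the sum of squares of the other two: 68² + 95² = 13649 > 13456 = 116².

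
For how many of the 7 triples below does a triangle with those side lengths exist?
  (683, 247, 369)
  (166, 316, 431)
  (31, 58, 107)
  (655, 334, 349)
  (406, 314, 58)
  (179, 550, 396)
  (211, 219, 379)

4

(247,369,683): 247+369 ≤ 683 → not valid
(166,316,431): 166+316 > 431 → valid
(31,58,107): 31+58 ≤ 107 → not valid
(334,349,655): 334+349 > 655 → valid
(58,314,406): 58+314 ≤ 406 → not valid
(179,396,550): 179+396 > 550 → valid
(211,219,379): 211+219 > 379 → valid
4 of the 7 triples form a triangle.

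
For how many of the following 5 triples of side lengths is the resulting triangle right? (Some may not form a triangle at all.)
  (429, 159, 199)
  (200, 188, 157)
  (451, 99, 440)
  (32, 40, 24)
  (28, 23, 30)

(429,159,199): 159+199 ≤ 429, not a triangle
(200,188,157): 157²+188² = 59993 > 40000 = 200² → acute
(451,99,440): 99²+440² = 203401 = 451² → right
(32,40,24): 24²+32² = 1600 = 40² → right
(28,23,30): 23²+28² = 1313 > 900 = 30² → acute
2 of the 5 are right.

2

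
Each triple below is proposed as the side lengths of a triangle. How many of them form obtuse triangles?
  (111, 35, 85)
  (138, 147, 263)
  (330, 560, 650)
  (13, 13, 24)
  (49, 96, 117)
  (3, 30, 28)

5

(111,35,85): 35²+85² = 8450 < 12321 = 111² → obtuse
(138,147,263): 138²+147² = 40653 < 69169 = 263² → obtuse
(330,560,650): 330²+560² = 422500 = 650² → right
(13,13,24): 13²+13² = 338 < 576 = 24² → obtuse
(49,96,117): 49²+96² = 11617 < 13689 = 117² → obtuse
(3,30,28): 3²+28² = 793 < 900 = 30² → obtuse
5 of the 6 are obtuse.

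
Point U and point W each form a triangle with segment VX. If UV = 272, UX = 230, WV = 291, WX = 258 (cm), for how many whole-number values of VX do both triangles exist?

459

From triangle UVX: 42 < VX < 502.
From triangle WVX: 33 < VX < 549.
Intersection: 42 < VX < 502, so integers 43 through 501: 459 values.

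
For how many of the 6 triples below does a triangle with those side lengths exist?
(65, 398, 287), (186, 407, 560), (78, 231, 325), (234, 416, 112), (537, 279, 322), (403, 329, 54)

2

(65,287,398): 65+287 ≤ 398 → not valid
(186,407,560): 186+407 > 560 → valid
(78,231,325): 78+231 ≤ 325 → not valid
(112,234,416): 112+234 ≤ 416 → not valid
(279,322,537): 279+322 > 537 → valid
(54,329,403): 54+329 ≤ 403 → not valid
2 of the 6 triples form a triangle.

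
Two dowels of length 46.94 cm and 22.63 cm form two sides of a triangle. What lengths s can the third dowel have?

By the triangle inequality, s must be less than 46.94 + 22.63 = 69.57 and greater than |46.94 − 22.63| = 24.31.

24.31 < s < 69.57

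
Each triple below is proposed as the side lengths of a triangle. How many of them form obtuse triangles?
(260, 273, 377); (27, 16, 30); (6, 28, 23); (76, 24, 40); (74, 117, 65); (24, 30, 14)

3

(260,273,377): 260²+273² = 142129 = 377² → right
(27,16,30): 16²+27² = 985 > 900 = 30² → acute
(6,28,23): 6²+23² = 565 < 784 = 28² → obtuse
(76,24,40): 24+40 ≤ 76, not a triangle
(74,117,65): 65²+74² = 9701 < 13689 = 117² → obtuse
(24,30,14): 14²+24² = 772 < 900 = 30² → obtuse
3 of the 6 are obtuse.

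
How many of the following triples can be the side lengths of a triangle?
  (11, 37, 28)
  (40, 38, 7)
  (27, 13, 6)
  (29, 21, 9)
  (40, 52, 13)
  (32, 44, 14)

(11,28,37): 11+28 > 37 → valid
(7,38,40): 7+38 > 40 → valid
(6,13,27): 6+13 ≤ 27 → not valid
(9,21,29): 9+21 > 29 → valid
(13,40,52): 13+40 > 52 → valid
(14,32,44): 14+32 > 44 → valid
5 of the 6 triples form a triangle.

5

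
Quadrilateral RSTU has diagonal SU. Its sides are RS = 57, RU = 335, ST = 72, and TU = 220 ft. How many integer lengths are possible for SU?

From triangle RSU: 278 < SU < 392.
From triangle TSU: 148 < SU < 292.
Intersection: 278 < SU < 292, so integers 279 through 291: 13 values.

13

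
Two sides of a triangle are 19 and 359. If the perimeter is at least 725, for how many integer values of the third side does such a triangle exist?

Triangle inequality: 340 < x < 378. Perimeter ≥ 725 gives x ≥ 725 − 19 − 359 = 347.
So 347 ≤ x < 378; integers 347 through 377: 31 values.

31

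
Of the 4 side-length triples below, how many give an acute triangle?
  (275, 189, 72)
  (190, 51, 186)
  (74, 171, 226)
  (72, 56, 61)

2

(275,189,72): 72+189 ≤ 275, not a triangle
(190,51,186): 51²+186² = 37197 > 36100 = 190² → acute
(74,171,226): 74²+171² = 34717 < 51076 = 226² → obtuse
(72,56,61): 56²+61² = 6857 > 5184 = 72² → acute
2 of the 4 are acute.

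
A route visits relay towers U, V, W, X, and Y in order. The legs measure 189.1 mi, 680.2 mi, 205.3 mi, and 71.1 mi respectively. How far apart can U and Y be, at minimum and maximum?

214.7 ≤ UY ≤ 1145.7 mi

The maximum is all hops collinear in one direction: 189.1 + 680.2 + 205.3 + 71.1 = 1145.7.
The longest hop is 680.2; the others sum to 465.5. Folding the others back against it leaves at least 680.2 − 465.5 = 214.7.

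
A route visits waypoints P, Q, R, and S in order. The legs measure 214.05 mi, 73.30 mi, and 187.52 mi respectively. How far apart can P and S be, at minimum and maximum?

0 ≤ PS ≤ 474.87 mi

The maximum is all hops collinear in one direction: 214.05 + 73.30 + 187.52 = 474.87.
The longest hop is 214.05; the others sum to 260.82. Since 214.05 ≤ 260.82, the path can fold back on itself completely, so the minimum distance is 0.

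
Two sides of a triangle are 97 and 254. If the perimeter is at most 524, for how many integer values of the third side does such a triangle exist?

Triangle inequality: 157 < x < 351. Perimeter ≤ 524 gives x ≤ 524 − 97 − 254 = 173.
So 157 < x ≤ 173; integers 158 through 173: 16 values.

16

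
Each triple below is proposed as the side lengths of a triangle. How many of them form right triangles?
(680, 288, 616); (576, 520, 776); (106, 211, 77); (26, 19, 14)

(680,288,616): 288²+616² = 462400 = 680² → right
(576,520,776): 520²+576² = 602176 = 776² → right
(106,211,77): 77+106 ≤ 211, not a triangle
(26,19,14): 14²+19² = 557 < 676 = 26² → obtuse
2 of the 4 are right.

2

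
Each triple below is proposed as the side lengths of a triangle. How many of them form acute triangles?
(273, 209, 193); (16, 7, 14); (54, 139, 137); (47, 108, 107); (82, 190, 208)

3

(273,209,193): 193²+209² = 80930 > 74529 = 273² → acute
(16,7,14): 7²+14² = 245 < 256 = 16² → obtuse
(54,139,137): 54²+137² = 21685 > 19321 = 139² → acute
(47,108,107): 47²+107² = 13658 > 11664 = 108² → acute
(82,190,208): 82²+190² = 42824 < 43264 = 208² → obtuse
3 of the 5 are acute.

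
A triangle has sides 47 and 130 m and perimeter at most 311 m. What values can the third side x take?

Triangle inequality alone gives 83 < x < 177.
The perimeter condition gives x ≤ 311 − 47 − 130 = 134.
Intersecting the two: 83 < x ≤ 134.

83 < x ≤ 134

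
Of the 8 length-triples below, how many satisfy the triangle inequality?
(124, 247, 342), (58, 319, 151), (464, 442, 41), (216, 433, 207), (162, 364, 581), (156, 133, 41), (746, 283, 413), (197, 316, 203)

(124,247,342): 124+247 > 342 → valid
(58,151,319): 58+151 ≤ 319 → not valid
(41,442,464): 41+442 > 464 → valid
(207,216,433): 207+216 ≤ 433 → not valid
(162,364,581): 162+364 ≤ 581 → not valid
(41,133,156): 41+133 > 156 → valid
(283,413,746): 283+413 ≤ 746 → not valid
(197,203,316): 197+203 > 316 → valid
4 of the 8 triples form a triangle.

4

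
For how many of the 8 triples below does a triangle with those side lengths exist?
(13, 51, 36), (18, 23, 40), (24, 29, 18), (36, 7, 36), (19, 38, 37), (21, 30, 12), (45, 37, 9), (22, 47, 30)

7

(13,36,51): 13+36 ≤ 51 → not valid
(18,23,40): 18+23 > 40 → valid
(18,24,29): 18+24 > 29 → valid
(7,36,36): 7+36 > 36 → valid
(19,37,38): 19+37 > 38 → valid
(12,21,30): 12+21 > 30 → valid
(9,37,45): 9+37 > 45 → valid
(22,30,47): 22+30 > 47 → valid
7 of the 8 triples form a triangle.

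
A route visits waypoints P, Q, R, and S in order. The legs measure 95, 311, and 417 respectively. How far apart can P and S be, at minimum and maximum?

The maximum is all hops collinear in one direction: 95 + 311 + 417 = 823.
The longest hop is 417; the others sum to 406. Folding the others back against it leaves at least 417 − 406 = 11.

11 ≤ PS ≤ 823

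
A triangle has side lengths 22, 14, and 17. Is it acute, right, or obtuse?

acute

Compare the square of the longest side to the sum of squares of the other two: 14² + 17² = 485 > 484 = 22².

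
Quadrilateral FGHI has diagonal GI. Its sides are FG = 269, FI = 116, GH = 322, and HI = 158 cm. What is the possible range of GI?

164 < GI < 385

From triangle FGI: |269 − 116| < GI < 269 + 116, i.e. 153 < GI < 385.
From triangle HGI: 164 < GI < 480.
Both must hold, so GI lies in the intersection.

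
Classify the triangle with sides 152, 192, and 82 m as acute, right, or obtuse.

obtuse

Compare the square of the longest side to the sum of squares of the other two: 82² + 152² = 29828 < 36864 = 192².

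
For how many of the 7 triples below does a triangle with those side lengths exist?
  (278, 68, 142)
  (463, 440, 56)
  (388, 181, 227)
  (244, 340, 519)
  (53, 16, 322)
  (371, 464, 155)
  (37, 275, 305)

5

(68,142,278): 68+142 ≤ 278 → not valid
(56,440,463): 56+440 > 463 → valid
(181,227,388): 181+227 > 388 → valid
(244,340,519): 244+340 > 519 → valid
(16,53,322): 16+53 ≤ 322 → not valid
(155,371,464): 155+371 > 464 → valid
(37,275,305): 37+275 > 305 → valid
5 of the 7 triples form a triangle.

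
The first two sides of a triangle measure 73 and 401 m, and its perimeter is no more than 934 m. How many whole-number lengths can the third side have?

Triangle inequality: 328 < x < 474. Perimeter ≤ 934 gives x ≤ 934 − 73 − 401 = 460.
So 328 < x ≤ 460; integers 329 through 460: 132 values.

132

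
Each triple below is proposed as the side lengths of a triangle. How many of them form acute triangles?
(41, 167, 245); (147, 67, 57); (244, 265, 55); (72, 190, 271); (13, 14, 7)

(41,167,245): 41+167 ≤ 245, not a triangle
(147,67,57): 57+67 ≤ 147, not a triangle
(244,265,55): 55²+244² = 62561 < 70225 = 265² → obtuse
(72,190,271): 72+190 ≤ 271, not a triangle
(13,14,7): 7²+13² = 218 > 196 = 14² → acute
1 of the 5 is acute.

1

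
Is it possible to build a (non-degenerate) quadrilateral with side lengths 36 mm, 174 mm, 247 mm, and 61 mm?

Yes

A quadrilateral exists iff every side is shorter than the sum of the others — equivalently, the longest side is less than the sum of the rest.
Longest side 247 < 271 (sum of the remaining 3), so yes.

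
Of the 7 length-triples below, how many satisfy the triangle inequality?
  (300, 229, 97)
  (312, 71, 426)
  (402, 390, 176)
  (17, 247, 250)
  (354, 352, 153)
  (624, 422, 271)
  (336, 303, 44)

6

(97,229,300): 97+229 > 300 → valid
(71,312,426): 71+312 ≤ 426 → not valid
(176,390,402): 176+390 > 402 → valid
(17,247,250): 17+247 > 250 → valid
(153,352,354): 153+352 > 354 → valid
(271,422,624): 271+422 > 624 → valid
(44,303,336): 44+303 > 336 → valid
6 of the 7 triples form a triangle.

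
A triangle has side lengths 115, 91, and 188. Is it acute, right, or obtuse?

obtuse

Compare the square of the longest side to the sum of squares of the other two: 91² + 115² = 21506 < 35344 = 188².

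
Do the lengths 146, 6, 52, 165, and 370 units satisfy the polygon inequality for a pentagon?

For a pentagon, each side must be shorter than the sum of the others.
Here the longest side is 370, but the remaining 4 sides sum to only 369.

No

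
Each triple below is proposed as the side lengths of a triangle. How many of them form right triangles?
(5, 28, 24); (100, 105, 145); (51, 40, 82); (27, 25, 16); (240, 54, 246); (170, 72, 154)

(5,28,24): 5²+24² = 601 < 784 = 28² → obtuse
(100,105,145): 100²+105² = 21025 = 145² → right
(51,40,82): 40²+51² = 4201 < 6724 = 82² → obtuse
(27,25,16): 16²+25² = 881 > 729 = 27² → acute
(240,54,246): 54²+240² = 60516 = 246² → right
(170,72,154): 72²+154² = 28900 = 170² → right
3 of the 6 are right.

3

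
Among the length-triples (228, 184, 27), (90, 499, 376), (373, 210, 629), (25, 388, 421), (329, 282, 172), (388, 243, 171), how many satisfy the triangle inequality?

2

(27,184,228): 27+184 ≤ 228 → not valid
(90,376,499): 90+376 ≤ 499 → not valid
(210,373,629): 210+373 ≤ 629 → not valid
(25,388,421): 25+388 ≤ 421 → not valid
(172,282,329): 172+282 > 329 → valid
(171,243,388): 171+243 > 388 → valid
2 of the 6 triples form a triangle.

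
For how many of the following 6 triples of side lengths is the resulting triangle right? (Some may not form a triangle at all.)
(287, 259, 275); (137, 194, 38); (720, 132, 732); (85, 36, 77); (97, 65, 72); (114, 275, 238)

(287,259,275): 259²+275² = 142706 > 82369 = 287² → acute
(137,194,38): 38+137 ≤ 194, not a triangle
(720,132,732): 132²+720² = 535824 = 732² → right
(85,36,77): 36²+77² = 7225 = 85² → right
(97,65,72): 65²+72² = 9409 = 97² → right
(114,275,238): 114²+238² = 69640 < 75625 = 275² → obtuse
3 of the 6 are right.

3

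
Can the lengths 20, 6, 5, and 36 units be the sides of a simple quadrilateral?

For a quadrilateral, each side must be shorter than the sum of the others.
Here the longest side is 36, but the remaining 3 sides sum to only 31.

No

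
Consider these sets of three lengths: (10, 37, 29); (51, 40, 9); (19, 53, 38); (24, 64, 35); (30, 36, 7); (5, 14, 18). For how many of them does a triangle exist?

4

(10,29,37): 10+29 > 37 → valid
(9,40,51): 9+40 ≤ 51 → not valid
(19,38,53): 19+38 > 53 → valid
(24,35,64): 24+35 ≤ 64 → not valid
(7,30,36): 7+30 > 36 → valid
(5,14,18): 5+14 > 18 → valid
4 of the 6 triples form a triangle.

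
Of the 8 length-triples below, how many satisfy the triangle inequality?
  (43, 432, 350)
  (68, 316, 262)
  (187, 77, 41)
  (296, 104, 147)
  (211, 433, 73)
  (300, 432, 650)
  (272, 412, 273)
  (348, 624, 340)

(43,350,432): 43+350 ≤ 432 → not valid
(68,262,316): 68+262 > 316 → valid
(41,77,187): 41+77 ≤ 187 → not valid
(104,147,296): 104+147 ≤ 296 → not valid
(73,211,433): 73+211 ≤ 433 → not valid
(300,432,650): 300+432 > 650 → valid
(272,273,412): 272+273 > 412 → valid
(340,348,624): 340+348 > 624 → valid
4 of the 8 triples form a triangle.

4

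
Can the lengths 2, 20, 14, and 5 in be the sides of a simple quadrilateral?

Yes

A quadrilateral exists iff every side is shorter than the sum of the others — equivalently, the longest side is less than the sum of the rest.
Longest side 20 < 21 (sum of the remaining 3), so yes.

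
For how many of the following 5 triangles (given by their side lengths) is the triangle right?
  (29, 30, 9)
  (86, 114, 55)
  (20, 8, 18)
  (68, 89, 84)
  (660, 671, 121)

1

(29,30,9): 9²+29² = 922 > 900 = 30² → acute
(86,114,55): 55²+86² = 10421 < 12996 = 114² → obtuse
(20,8,18): 8²+18² = 388 < 400 = 20² → obtuse
(68,89,84): 68²+84² = 11680 > 7921 = 89² → acute
(660,671,121): 121²+660² = 450241 = 671² → right
1 of the 5 is right.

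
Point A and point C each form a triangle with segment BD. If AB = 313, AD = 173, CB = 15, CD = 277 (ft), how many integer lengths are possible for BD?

29

From triangle ABD: 140 < BD < 486.
From triangle CBD: 262 < BD < 292.
Intersection: 262 < BD < 292, so integers 263 through 291: 29 values.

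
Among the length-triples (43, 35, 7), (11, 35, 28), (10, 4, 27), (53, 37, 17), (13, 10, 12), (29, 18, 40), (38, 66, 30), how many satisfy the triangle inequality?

5

(7,35,43): 7+35 ≤ 43 → not valid
(11,28,35): 11+28 > 35 → valid
(4,10,27): 4+10 ≤ 27 → not valid
(17,37,53): 17+37 > 53 → valid
(10,12,13): 10+12 > 13 → valid
(18,29,40): 18+29 > 40 → valid
(30,38,66): 30+38 > 66 → valid
5 of the 7 triples form a triangle.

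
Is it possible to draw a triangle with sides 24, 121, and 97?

The two shorter sides sum to 121, exactly equal to the longest side 121.
That gives only a degenerate (flat) triangle — the inequality must be strict.

No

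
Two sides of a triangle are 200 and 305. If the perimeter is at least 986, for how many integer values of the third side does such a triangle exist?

24

Triangle inequality: 105 < x < 505. Perimeter ≥ 986 gives x ≥ 986 − 200 − 305 = 481.
So 481 ≤ x < 505; integers 481 through 504: 24 values.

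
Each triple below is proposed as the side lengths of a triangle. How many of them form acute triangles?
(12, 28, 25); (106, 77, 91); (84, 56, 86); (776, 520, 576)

2

(12,28,25): 12²+25² = 769 < 784 = 28² → obtuse
(106,77,91): 77²+91² = 14210 > 11236 = 106² → acute
(84,56,86): 56²+84² = 10192 > 7396 = 86² → acute
(776,520,576): 520²+576² = 602176 = 776² → right
2 of the 4 are acute.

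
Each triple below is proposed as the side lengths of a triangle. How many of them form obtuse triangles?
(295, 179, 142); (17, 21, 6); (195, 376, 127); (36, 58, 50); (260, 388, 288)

(295,179,142): 142²+179² = 52205 < 87025 = 295² → obtuse
(17,21,6): 6²+17² = 325 < 441 = 21² → obtuse
(195,376,127): 127+195 ≤ 376, not a triangle
(36,58,50): 36²+50² = 3796 > 3364 = 58² → acute
(260,388,288): 260²+288² = 150544 = 388² → right
2 of the 5 are obtuse.

2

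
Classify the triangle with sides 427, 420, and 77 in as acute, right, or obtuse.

Compare the square of the longest side to the sum of squares of the other two: 77² + 420² = 182329 = 427².

right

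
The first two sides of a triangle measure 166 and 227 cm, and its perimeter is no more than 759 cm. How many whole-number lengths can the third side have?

Triangle inequality: 61 < x < 393. Perimeter ≤ 759 gives x ≤ 759 − 166 − 227 = 366.
So 61 < x ≤ 366; integers 62 through 366: 305 values.

305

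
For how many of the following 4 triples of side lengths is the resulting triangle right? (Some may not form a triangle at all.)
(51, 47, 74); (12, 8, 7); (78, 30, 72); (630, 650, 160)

(51,47,74): 47²+51² = 4810 < 5476 = 74² → obtuse
(12,8,7): 7²+8² = 113 < 144 = 12² → obtuse
(78,30,72): 30²+72² = 6084 = 78² → right
(630,650,160): 160²+630² = 422500 = 650² → right
2 of the 4 are right.

2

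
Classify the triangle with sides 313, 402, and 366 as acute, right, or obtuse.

Compare the square of the longest side to the sum of squares of the other two: 313² + 366² = 231925 > 161604 = 402².

acute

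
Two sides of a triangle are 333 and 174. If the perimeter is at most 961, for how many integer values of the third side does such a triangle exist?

295

Triangle inequality: 159 < x < 507. Perimeter ≤ 961 gives x ≤ 961 − 333 − 174 = 454.
So 159 < x ≤ 454; integers 160 through 454: 295 values.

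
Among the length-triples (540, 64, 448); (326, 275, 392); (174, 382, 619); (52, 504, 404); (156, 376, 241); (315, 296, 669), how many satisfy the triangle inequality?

(64,448,540): 64+448 ≤ 540 → not valid
(275,326,392): 275+326 > 392 → valid
(174,382,619): 174+382 ≤ 619 → not valid
(52,404,504): 52+404 ≤ 504 → not valid
(156,241,376): 156+241 > 376 → valid
(296,315,669): 296+315 ≤ 669 → not valid
2 of the 6 triples form a triangle.

2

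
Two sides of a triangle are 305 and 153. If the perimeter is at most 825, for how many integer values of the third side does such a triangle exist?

Triangle inequality: 152 < x < 458. Perimeter ≤ 825 gives x ≤ 825 − 305 − 153 = 367.
So 152 < x ≤ 367; integers 153 through 367: 215 values.

215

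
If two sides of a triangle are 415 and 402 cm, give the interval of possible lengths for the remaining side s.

By the triangle inequality, s must be less than 415 + 402 = 817 and greater than |415 − 402| = 13.

13 < s < 817 (cm)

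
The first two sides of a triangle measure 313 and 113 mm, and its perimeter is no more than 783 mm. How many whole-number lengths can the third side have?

157

Triangle inequality: 200 < x < 426. Perimeter ≤ 783 gives x ≤ 783 − 313 − 113 = 357.
So 200 < x ≤ 357; integers 201 through 357: 157 values.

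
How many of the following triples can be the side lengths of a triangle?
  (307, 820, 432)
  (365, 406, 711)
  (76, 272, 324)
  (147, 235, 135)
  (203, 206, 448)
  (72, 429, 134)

3

(307,432,820): 307+432 ≤ 820 → not valid
(365,406,711): 365+406 > 711 → valid
(76,272,324): 76+272 > 324 → valid
(135,147,235): 135+147 > 235 → valid
(203,206,448): 203+206 ≤ 448 → not valid
(72,134,429): 72+134 ≤ 429 → not valid
3 of the 6 triples form a triangle.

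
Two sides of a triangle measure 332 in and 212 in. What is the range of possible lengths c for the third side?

120 < c < 544

By the triangle inequality, c must be less than 332 + 212 = 544 and greater than |332 − 212| = 120.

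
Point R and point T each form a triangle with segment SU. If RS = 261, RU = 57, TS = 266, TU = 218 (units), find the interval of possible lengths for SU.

From triangle RSU: |261 − 57| < SU < 261 + 57, i.e. 204 < SU < 318.
From triangle TSU: 48 < SU < 484.
Both must hold, so SU lies in the intersection.

204 < SU < 318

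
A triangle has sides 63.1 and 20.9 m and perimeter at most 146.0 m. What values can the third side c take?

42.2 < c ≤ 62.0 m

Triangle inequality alone gives 42.2 < c < 84.0.
The perimeter condition gives c ≤ 146.0 − 63.1 − 20.9 = 62.0.
Intersecting the two: 42.2 < c ≤ 62.0.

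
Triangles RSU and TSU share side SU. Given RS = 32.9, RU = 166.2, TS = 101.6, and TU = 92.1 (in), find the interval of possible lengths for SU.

From triangle RSU: |32.9 − 166.2| < SU < 32.9 + 166.2, i.e. 133.3 < SU < 199.1.
From triangle TSU: 9.5 < SU < 193.7.
Both must hold, so SU lies in the intersection.

133.3 < SU < 193.7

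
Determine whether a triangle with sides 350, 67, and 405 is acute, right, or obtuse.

Compare the square of the longest side to the sum of squares of the other two: 67² + 350² = 126989 < 164025 = 405².

obtuse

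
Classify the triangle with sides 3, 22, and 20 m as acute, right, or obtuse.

obtuse

Compare the square of the longest side to the sum of squares of the other two: 3² + 20² = 409 < 484 = 22².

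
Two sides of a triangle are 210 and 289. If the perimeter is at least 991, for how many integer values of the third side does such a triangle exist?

7

Triangle inequality: 79 < x < 499. Perimeter ≥ 991 gives x ≥ 991 − 210 − 289 = 492.
So 492 ≤ x < 499; integers 492 through 498: 7 values.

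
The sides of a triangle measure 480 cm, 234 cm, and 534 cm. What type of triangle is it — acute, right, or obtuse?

Compare the square of the longest side to the sum of squares of the other two: 234² + 480² = 285156 = 534².

right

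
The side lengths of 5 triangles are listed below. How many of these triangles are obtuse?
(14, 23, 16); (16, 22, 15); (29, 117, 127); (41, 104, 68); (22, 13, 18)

(14,23,16): 14²+16² = 452 < 529 = 23² → obtuse
(16,22,15): 15²+16² = 481 < 484 = 22² → obtuse
(29,117,127): 29²+117² = 14530 < 16129 = 127² → obtuse
(41,104,68): 41²+68² = 6305 < 10816 = 104² → obtuse
(22,13,18): 13²+18² = 493 > 484 = 22² → acute
4 of the 5 are obtuse.

4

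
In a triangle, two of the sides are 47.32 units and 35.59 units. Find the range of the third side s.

By the triangle inequality, s must be less than 47.32 + 35.59 = 82.91 and greater than |47.32 − 35.59| = 11.73.

11.73 < s < 82.91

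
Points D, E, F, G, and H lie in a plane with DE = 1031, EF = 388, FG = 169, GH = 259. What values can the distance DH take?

The maximum is all hops collinear in one direction: 1031 + 388 + 169 + 259 = 1847.
The longest hop is 1031; the others sum to 816. Folding the others back against it leaves at least 1031 − 816 = 215.

215 ≤ DH ≤ 1847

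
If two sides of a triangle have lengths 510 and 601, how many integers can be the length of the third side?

1019

The third side lies in the open interval (91, 1111).
Integers from 92 to 1110 inclusive: 1110 − 92 + 1 = 1019.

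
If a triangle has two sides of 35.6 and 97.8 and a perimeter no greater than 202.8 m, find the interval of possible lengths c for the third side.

Triangle inequality alone gives 62.2 < c < 133.4.
The perimeter condition gives c ≤ 202.8 − 35.6 − 97.8 = 69.4.
Intersecting the two: 62.2 < c ≤ 69.4.

62.2 < c ≤ 69.4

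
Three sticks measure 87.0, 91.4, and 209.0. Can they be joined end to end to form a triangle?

The longest side is 209.0, but the other two sum to only 178.4.
178.4 < 209.0, so the triangle inequality fails.

No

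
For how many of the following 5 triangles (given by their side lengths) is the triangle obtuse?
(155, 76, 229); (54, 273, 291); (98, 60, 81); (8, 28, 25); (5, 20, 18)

(155,76,229): 76²+155² = 29801 < 52441 = 229² → obtuse
(54,273,291): 54²+273² = 77445 < 84681 = 291² → obtuse
(98,60,81): 60²+81² = 10161 > 9604 = 98² → acute
(8,28,25): 8²+25² = 689 < 784 = 28² → obtuse
(5,20,18): 5²+18² = 349 < 400 = 20² → obtuse
4 of the 5 are obtuse.

4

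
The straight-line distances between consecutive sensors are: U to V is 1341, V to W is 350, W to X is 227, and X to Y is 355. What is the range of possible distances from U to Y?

The maximum is all hops collinear in one direction: 1341 + 350 + 227 + 355 = 2273.
The longest hop is 1341; the others sum to 932. Folding the others back against it leaves at least 1341 − 932 = 409.

409 ≤ UY ≤ 2273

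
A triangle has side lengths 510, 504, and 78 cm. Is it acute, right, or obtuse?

right

Compare the square of the longest side to the sum of squares of the other two: 78² + 504² = 260100 = 510².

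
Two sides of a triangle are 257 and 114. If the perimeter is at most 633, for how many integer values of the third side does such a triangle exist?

Triangle inequality: 143 < x < 371. Perimeter ≤ 633 gives x ≤ 633 − 257 − 114 = 262.
So 143 < x ≤ 262; integers 144 through 262: 119 values.

119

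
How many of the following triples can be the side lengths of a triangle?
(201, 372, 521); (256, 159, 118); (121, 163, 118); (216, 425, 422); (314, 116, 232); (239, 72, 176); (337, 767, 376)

6

(201,372,521): 201+372 > 521 → valid
(118,159,256): 118+159 > 256 → valid
(118,121,163): 118+121 > 163 → valid
(216,422,425): 216+422 > 425 → valid
(116,232,314): 116+232 > 314 → valid
(72,176,239): 72+176 > 239 → valid
(337,376,767): 337+376 ≤ 767 → not valid
6 of the 7 triples form a triangle.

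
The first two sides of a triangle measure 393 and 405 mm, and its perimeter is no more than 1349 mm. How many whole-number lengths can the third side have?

Triangle inequality: 12 < x < 798. Perimeter ≤ 1349 gives x ≤ 1349 − 393 − 405 = 551.
So 12 < x ≤ 551; integers 13 through 551: 539 values.

539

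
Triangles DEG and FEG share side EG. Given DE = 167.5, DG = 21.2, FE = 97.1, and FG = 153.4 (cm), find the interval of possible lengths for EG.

From triangle DEG: |167.5 − 21.2| < EG < 167.5 + 21.2, i.e. 146.3 < EG < 188.7.
From triangle FEG: 56.3 < EG < 250.5.
Both must hold, so EG lies in the intersection.

146.3 < EG < 188.7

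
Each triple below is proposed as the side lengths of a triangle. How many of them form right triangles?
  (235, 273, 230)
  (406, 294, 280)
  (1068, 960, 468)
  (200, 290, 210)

(235,273,230): 230²+235² = 108125 > 74529 = 273² → acute
(406,294,280): 280²+294² = 164836 = 406² → right
(1068,960,468): 468²+960² = 1140624 = 1068² → right
(200,290,210): 200²+210² = 84100 = 290² → right
3 of the 4 are right.

3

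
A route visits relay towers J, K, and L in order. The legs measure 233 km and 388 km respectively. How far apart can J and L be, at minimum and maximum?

155 ≤ JL ≤ 621 km

By the triangle inequality, |233 − 388| ≤ JL ≤ 233 + 388.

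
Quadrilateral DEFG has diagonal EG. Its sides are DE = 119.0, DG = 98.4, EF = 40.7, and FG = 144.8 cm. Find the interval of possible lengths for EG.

104.1 < EG < 185.5

From triangle DEG: |119.0 − 98.4| < EG < 119.0 + 98.4, i.e. 20.6 < EG < 217.4.
From triangle FEG: 104.1 < EG < 185.5.
Both must hold, so EG lies in the intersection.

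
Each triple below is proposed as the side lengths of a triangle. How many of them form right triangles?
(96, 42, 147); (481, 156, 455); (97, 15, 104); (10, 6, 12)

1

(96,42,147): 42+96 ≤ 147, not a triangle
(481,156,455): 156²+455² = 231361 = 481² → right
(97,15,104): 15²+97² = 9634 < 10816 = 104² → obtuse
(10,6,12): 6²+10² = 136 < 144 = 12² → obtuse
1 of the 4 is right.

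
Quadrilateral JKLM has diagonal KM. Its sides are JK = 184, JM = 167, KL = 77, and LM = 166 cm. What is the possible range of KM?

From triangle JKM: |184 − 167| < KM < 184 + 167, i.e. 17 < KM < 351.
From triangle LKM: 89 < KM < 243.
Both must hold, so KM lies in the intersection.

89 < KM < 243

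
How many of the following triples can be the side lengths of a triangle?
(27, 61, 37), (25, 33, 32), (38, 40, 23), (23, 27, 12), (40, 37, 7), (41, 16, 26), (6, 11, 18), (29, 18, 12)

7

(27,37,61): 27+37 > 61 → valid
(25,32,33): 25+32 > 33 → valid
(23,38,40): 23+38 > 40 → valid
(12,23,27): 12+23 > 27 → valid
(7,37,40): 7+37 > 40 → valid
(16,26,41): 16+26 > 41 → valid
(6,11,18): 6+11 ≤ 18 → not valid
(12,18,29): 12+18 > 29 → valid
7 of the 8 triples form a triangle.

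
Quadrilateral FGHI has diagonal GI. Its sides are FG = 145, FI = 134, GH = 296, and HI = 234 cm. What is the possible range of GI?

62 < GI < 279

From triangle FGI: |145 − 134| < GI < 145 + 134, i.e. 11 < GI < 279.
From triangle HGI: 62 < GI < 530.
Both must hold, so GI lies in the intersection.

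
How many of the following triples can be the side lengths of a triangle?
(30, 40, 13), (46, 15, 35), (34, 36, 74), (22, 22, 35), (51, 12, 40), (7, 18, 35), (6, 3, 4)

5

(13,30,40): 13+30 > 40 → valid
(15,35,46): 15+35 > 46 → valid
(34,36,74): 34+36 ≤ 74 → not valid
(22,22,35): 22+22 > 35 → valid
(12,40,51): 12+40 > 51 → valid
(7,18,35): 7+18 ≤ 35 → not valid
(3,4,6): 3+4 > 6 → valid
5 of the 7 triples form a triangle.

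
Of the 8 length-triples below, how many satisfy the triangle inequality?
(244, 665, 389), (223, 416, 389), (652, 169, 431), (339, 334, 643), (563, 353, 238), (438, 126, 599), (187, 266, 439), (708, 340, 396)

(244,389,665): 244+389 ≤ 665 → not valid
(223,389,416): 223+389 > 416 → valid
(169,431,652): 169+431 ≤ 652 → not valid
(334,339,643): 334+339 > 643 → valid
(238,353,563): 238+353 > 563 → valid
(126,438,599): 126+438 ≤ 599 → not valid
(187,266,439): 187+266 > 439 → valid
(340,396,708): 340+396 > 708 → valid
5 of the 8 triples form a triangle.

5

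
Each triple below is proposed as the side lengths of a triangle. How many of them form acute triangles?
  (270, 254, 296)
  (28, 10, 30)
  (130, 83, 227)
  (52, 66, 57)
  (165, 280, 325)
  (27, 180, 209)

(270,254,296): 254²+270² = 137416 > 87616 = 296² → acute
(28,10,30): 10²+28² = 884 < 900 = 30² → obtuse
(130,83,227): 83+130 ≤ 227, not a triangle
(52,66,57): 52²+57² = 5953 > 4356 = 66² → acute
(165,280,325): 165²+280² = 105625 = 325² → right
(27,180,209): 27+180 ≤ 209, not a triangle
2 of the 6 are acute.

2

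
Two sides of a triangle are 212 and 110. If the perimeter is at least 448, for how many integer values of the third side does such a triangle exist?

Triangle inequality: 102 < x < 322. Perimeter ≥ 448 gives x ≥ 448 − 212 − 110 = 126.
So 126 ≤ x < 322; integers 126 through 321: 196 values.

196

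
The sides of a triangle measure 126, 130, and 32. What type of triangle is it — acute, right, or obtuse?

Compare the square of the longest side to the sum of squares of the other two: 32² + 126² = 16900 = 130².

right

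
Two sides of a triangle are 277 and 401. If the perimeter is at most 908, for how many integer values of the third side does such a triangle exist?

Triangle inequality: 124 < x < 678. Perimeter ≤ 908 gives x ≤ 908 − 277 − 401 = 230.
So 124 < x ≤ 230; integers 125 through 230: 106 values.

106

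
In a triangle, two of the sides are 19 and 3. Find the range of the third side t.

16 < t < 22

By the triangle inequality, t must be less than 19 + 3 = 22 and greater than |19 − 3| = 16.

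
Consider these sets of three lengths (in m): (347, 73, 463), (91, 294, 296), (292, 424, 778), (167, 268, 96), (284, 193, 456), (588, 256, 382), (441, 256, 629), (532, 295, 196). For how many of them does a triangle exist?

4

(73,347,463): 73+347 ≤ 463 → not valid
(91,294,296): 91+294 > 296 → valid
(292,424,778): 292+424 ≤ 778 → not valid
(96,167,268): 96+167 ≤ 268 → not valid
(193,284,456): 193+284 > 456 → valid
(256,382,588): 256+382 > 588 → valid
(256,441,629): 256+441 > 629 → valid
(196,295,532): 196+295 ≤ 532 → not valid
4 of the 8 triples form a triangle.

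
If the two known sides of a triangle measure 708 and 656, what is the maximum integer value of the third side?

1363

The third side must be strictly less than 708 + 656 = 1364.
The largest integer below 1364 is 1363.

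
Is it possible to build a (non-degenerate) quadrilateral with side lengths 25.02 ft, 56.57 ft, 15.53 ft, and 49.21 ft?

Yes

A quadrilateral exists iff every side is shorter than the sum of the others — equivalently, the longest side is less than the sum of the rest.
Longest side 56.57 < 89.76 (sum of the remaining 3), so yes.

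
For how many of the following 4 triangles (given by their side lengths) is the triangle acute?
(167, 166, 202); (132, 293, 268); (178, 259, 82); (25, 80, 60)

(167,166,202): 166²+167² = 55445 > 40804 = 202² → acute
(132,293,268): 132²+268² = 89248 > 85849 = 293² → acute
(178,259,82): 82²+178² = 38408 < 67081 = 259² → obtuse
(25,80,60): 25²+60² = 4225 < 6400 = 80² → obtuse
2 of the 4 are acute.

2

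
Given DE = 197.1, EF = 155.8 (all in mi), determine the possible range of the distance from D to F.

By the triangle inequality, |197.1 − 155.8| ≤ DF ≤ 197.1 + 155.8.

41.3 ≤ DF ≤ 352.9 mi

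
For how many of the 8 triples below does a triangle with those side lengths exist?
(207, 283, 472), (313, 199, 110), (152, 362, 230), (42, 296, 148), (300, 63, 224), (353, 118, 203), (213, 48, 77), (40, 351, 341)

(207,283,472): 207+283 > 472 → valid
(110,199,313): 110+199 ≤ 313 → not valid
(152,230,362): 152+230 > 362 → valid
(42,148,296): 42+148 ≤ 296 → not valid
(63,224,300): 63+224 ≤ 300 → not valid
(118,203,353): 118+203 ≤ 353 → not valid
(48,77,213): 48+77 ≤ 213 → not valid
(40,341,351): 40+341 > 351 → valid
3 of the 8 triples form a triangle.

3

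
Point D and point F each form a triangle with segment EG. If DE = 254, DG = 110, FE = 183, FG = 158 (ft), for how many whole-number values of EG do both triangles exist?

196

From triangle DEG: 144 < EG < 364.
From triangle FEG: 25 < EG < 341.
Intersection: 144 < EG < 341, so integers 145 through 340: 196 values.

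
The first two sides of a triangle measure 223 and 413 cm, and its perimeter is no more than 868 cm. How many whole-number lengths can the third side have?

Triangle inequality: 190 < x < 636. Perimeter ≤ 868 gives x ≤ 868 − 223 − 413 = 232.
So 190 < x ≤ 232; integers 191 through 232: 42 values.

42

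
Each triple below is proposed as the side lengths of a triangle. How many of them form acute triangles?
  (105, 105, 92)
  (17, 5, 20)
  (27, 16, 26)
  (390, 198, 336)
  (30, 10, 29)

3

(105,105,92): 92²+105² = 19489 > 11025 = 105² → acute
(17,5,20): 5²+17² = 314 < 400 = 20² → obtuse
(27,16,26): 16²+26² = 932 > 729 = 27² → acute
(390,198,336): 198²+336² = 152100 = 390² → right
(30,10,29): 10²+29² = 941 > 900 = 30² → acute
3 of the 5 are acute.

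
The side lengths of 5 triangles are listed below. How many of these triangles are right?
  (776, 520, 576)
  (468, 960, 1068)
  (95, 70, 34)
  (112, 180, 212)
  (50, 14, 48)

4

(776,520,576): 520²+576² = 602176 = 776² → right
(468,960,1068): 468²+960² = 1140624 = 1068² → right
(95,70,34): 34²+70² = 6056 < 9025 = 95² → obtuse
(112,180,212): 112²+180² = 44944 = 212² → right
(50,14,48): 14²+48² = 2500 = 50² → right
4 of the 5 are right.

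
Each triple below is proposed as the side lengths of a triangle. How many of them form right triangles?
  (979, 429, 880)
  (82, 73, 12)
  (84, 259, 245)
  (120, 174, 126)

(979,429,880): 429²+880² = 958441 = 979² → right
(82,73,12): 12²+73² = 5473 < 6724 = 82² → obtuse
(84,259,245): 84²+245² = 67081 = 259² → right
(120,174,126): 120²+126² = 30276 = 174² → right
3 of the 4 are right.

3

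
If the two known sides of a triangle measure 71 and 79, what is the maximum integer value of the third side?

149

The third side must be strictly less than 71 + 79 = 150.
The largest integer below 150 is 149.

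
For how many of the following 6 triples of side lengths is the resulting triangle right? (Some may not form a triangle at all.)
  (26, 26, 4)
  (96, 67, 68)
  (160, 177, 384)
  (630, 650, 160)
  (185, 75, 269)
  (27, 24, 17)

(26,26,4): 4²+26² = 692 > 676 = 26² → acute
(96,67,68): 67²+68² = 9113 < 9216 = 96² → obtuse
(160,177,384): 160+177 ≤ 384, not a triangle
(630,650,160): 160²+630² = 422500 = 650² → right
(185,75,269): 75+185 ≤ 269, not a triangle
(27,24,17): 17²+24² = 865 > 729 = 27² → acute
1 of the 6 is right.

1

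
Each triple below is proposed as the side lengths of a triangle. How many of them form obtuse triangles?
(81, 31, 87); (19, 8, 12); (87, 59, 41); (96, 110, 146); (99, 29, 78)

4

(81,31,87): 31²+81² = 7522 < 7569 = 87² → obtuse
(19,8,12): 8²+12² = 208 < 361 = 19² → obtuse
(87,59,41): 41²+59² = 5162 < 7569 = 87² → obtuse
(96,110,146): 96²+110² = 21316 = 146² → right
(99,29,78): 29²+78² = 6925 < 9801 = 99² → obtuse
4 of the 5 are obtuse.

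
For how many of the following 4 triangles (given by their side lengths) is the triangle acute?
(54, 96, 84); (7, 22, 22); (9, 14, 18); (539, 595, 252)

2

(54,96,84): 54²+84² = 9972 > 9216 = 96² → acute
(7,22,22): 7²+22² = 533 > 484 = 22² → acute
(9,14,18): 9²+14² = 277 < 324 = 18² → obtuse
(539,595,252): 252²+539² = 354025 = 595² → right
2 of the 4 are acute.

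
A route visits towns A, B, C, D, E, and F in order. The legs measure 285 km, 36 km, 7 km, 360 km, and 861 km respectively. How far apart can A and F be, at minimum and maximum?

173 ≤ AF ≤ 1549 km

The maximum is all hops collinear in one direction: 285 + 36 + 7 + 360 + 861 = 1549.
The longest hop is 861; the others sum to 688. Folding the others back against it leaves at least 861 − 688 = 173.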